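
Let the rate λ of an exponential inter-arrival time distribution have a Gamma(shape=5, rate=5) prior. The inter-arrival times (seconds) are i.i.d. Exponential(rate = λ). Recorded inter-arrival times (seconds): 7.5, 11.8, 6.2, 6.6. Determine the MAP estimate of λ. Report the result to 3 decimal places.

The Exponential(rate=λ) likelihood is ∝ λ^n e^(−λΣtᵢ). Here n = 4 and Σtᵢ = 7.5 + 11.8 + 6.2 + 6.6 = 32.1.
Posterior ∝ λ^4e^(−5λ) · λ^4e^(−32.1λ) = λ^8e^(−37.1λ), i.e. Gamma(9, 37.1).
Mode = (a−1)/b = 8/37.1 ≈ 0.216.

λ̂_MAP = 0.216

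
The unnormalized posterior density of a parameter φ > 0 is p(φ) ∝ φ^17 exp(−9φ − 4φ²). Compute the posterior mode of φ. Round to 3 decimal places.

ℓ'(φ) = 17/φ − 9 − 8φ. Setting this to zero and multiplying by φ: 8φ² + 9φ − 17 = 0.
φ = (−9 + √(9² + 4·8·17)) / (2·8) = (−9 + √625) / 16 = (−9 + 25)/16 = 1.
ℓ''(φ) = −17/φ² − 8 < 0, confirming a maximum.

φ̂_MAP = 1.000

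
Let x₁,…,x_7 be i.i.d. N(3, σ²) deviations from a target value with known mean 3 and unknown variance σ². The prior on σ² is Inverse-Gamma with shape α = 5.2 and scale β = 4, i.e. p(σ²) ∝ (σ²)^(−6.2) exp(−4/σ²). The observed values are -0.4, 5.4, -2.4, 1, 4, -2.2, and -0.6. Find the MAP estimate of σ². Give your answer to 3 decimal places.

Sum of squared deviations about the known mean: SS = (-0.4−3)² + (5.4−3)² + (-2.4−3)² + (1−3)² + (4−3)² + (-2.2−3)² + (-0.6−3)² = 91.48.
The Normal likelihood contributes (σ²)^(−n/2) exp(−SS/(2σ²)), so the posterior is Inverse-Gamma(α + n/2, β + SS/2) = Inverse-Gamma(8.7, 49.74).
The mode of Inverse-Gamma(a, b) is b/(a+1) = 49.74/9.7 ≈ 5.128.

σ̂²_MAP = 5.128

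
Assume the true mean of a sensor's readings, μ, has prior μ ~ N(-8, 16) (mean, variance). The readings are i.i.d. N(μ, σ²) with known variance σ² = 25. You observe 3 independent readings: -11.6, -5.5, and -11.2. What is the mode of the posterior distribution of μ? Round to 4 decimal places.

μ̂_MAP = -8.9425

n = 3; x̄ = ((-11.6) + (-5.5) + (-11.2))/3 = -28.3/3 = -283/30 ≈ -9.4333.
For a Normal prior and Normal likelihood with known variance, the posterior is Normal; its mode equals its mean, the precision-weighted average.
Prior precision 1/σ₀² = 1/16 = 0.0625; data precision n/σ² = 3/25 = 0.12.
μ̂ = (0.0625·(-8) + 0.12·(-283/30)) / (0.0625 + 0.12) = (-1.632)/0.1825 = -3264/365 ≈ -8.9425.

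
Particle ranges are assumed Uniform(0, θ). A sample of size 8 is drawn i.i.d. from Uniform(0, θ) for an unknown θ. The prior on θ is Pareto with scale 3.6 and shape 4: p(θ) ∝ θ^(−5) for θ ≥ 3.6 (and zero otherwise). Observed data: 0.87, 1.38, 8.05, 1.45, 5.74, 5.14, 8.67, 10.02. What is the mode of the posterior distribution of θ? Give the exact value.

θ̂_MAP = 10.02

The Uniform(0, θ) likelihood is θ^(−n) for θ ≥ max(xᵢ), zero otherwise. Here max(xᵢ) = 10.02.
Posterior ∝ θ^(−5) · θ^(−8) = θ^(−13) on θ ≥ max(3.6, 10.02) = 10.02.
This density is strictly decreasing in θ, so the posterior mode lies at the lower boundary of the support.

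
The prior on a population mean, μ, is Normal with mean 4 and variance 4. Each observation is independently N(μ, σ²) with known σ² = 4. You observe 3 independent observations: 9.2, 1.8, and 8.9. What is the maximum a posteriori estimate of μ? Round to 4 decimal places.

μ̂_MAP = 5.9750

n = 3; x̄ = (9.2 + 1.8 + 8.9)/3 = 19.9/3 = 199/30 ≈ 6.6333.
For a Normal prior and Normal likelihood with known variance, the posterior is Normal; its mode equals its mean, the precision-weighted average.
Prior precision 1/σ₀² = 1/4 = 0.25; data precision n/σ² = 3/4 = 0.75.
μ̂ = (0.25·4 + 0.75·(199/30)) / (0.25 + 0.75) = 5.975/1 = 5.9750.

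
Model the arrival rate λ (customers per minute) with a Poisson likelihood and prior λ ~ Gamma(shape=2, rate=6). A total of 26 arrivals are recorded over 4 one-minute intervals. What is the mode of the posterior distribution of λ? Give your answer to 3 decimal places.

Σxᵢ = 26, n = 4.
Posterior ∝ λe^(−6λ) · λ^26e^(−4λ) = λ^27e^(−10λ), i.e. Gamma(shape=28, rate=10).
The mode of a Gamma(a, b) with a ≥ 1 (shape–rate) is (a−1)/b = 27/10 ≈ 2.700.

λ̂_MAP = 2.700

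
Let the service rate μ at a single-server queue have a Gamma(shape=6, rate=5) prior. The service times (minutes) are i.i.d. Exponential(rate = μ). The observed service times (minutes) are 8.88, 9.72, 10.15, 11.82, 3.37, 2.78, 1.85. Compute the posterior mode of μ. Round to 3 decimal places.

μ̂_MAP = 0.224

The Exponential(rate=μ) likelihood is ∝ μ^n e^(−μΣtᵢ). Here n = 7 and Σtᵢ = 8.88 + 9.72 + 10.15 + 11.82 + 3.37 + 2.78 + 1.85 = 48.57.
Posterior ∝ μ^5e^(−5μ) · μ^7e^(−48.57μ) = μ^12e^(−53.57μ), i.e. Gamma(13, 53.57).
Mode = (a−1)/b = 12/53.57 ≈ 0.224.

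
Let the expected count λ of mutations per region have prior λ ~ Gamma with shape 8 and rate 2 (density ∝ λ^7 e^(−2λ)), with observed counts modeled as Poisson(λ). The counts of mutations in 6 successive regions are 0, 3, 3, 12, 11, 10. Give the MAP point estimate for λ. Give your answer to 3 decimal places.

λ̂_MAP = 5.750

Σxᵢ = 0+3+3+12+11+10 = 39, with n = 6.
Posterior ∝ λ^7e^(−2λ) · λ^39e^(−6λ) = λ^46e^(−8λ), i.e. Gamma(shape=47, rate=8).
The mode of a Gamma(a, b) with a ≥ 1 (shape–rate) is (a−1)/b = 46/8 ≈ 5.750.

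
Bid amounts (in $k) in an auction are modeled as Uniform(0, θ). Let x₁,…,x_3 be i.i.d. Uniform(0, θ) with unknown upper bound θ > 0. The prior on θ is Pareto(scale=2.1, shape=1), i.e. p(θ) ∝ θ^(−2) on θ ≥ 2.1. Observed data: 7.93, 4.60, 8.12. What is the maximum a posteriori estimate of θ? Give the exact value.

The Uniform(0, θ) likelihood is θ^(−n) for θ ≥ max(xᵢ), zero otherwise. Here max(xᵢ) = 8.12.
Posterior ∝ θ^(−2) · θ^(−3) = θ^(−5) on θ ≥ max(2.1, 8.12) = 8.12.
This density is strictly decreasing in θ, so the posterior mode lies at the lower boundary of the support.

θ̂_MAP = 8.12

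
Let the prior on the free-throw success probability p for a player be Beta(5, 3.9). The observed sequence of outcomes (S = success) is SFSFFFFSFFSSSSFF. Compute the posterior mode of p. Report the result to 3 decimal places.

p̂_MAP = 0.480

Prior: Beta(5, 3.9).
Data: 7 successes in 16 trials (from the sequence). The binomial likelihood contributes p^7(1−p)^9, so the posterior is Beta(5+7, 3.9+9) = Beta(12, 12.9).
For Beta(a, b) with a, b > 1 the mode is (a−1)/(a+b−2) = 11/22.9 ≈ 0.480.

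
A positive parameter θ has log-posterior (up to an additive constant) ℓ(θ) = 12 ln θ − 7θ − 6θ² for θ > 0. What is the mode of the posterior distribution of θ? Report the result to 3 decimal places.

θ̂_MAP = 0.750

ℓ'(θ) = 12/θ − 7 − 12θ. Setting this to zero and multiplying by θ: 12θ² + 7θ − 12 = 0.
θ = (−7 + √(7² + 4·12·12)) / (2·12) = (−7 + √625) / 24 = (−7 + 25)/24 = 3/4.
ℓ''(θ) = −12/θ² − 12 < 0, confirming a maximum.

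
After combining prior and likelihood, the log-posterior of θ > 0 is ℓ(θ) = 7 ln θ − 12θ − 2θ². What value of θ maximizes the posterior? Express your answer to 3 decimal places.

θ̂_MAP = 0.500

ℓ'(θ) = 7/θ − 12 − 4θ. Setting this to zero and multiplying by θ: 4θ² + 12θ − 7 = 0.
θ = (−12 + √(12² + 4·4·7)) / (2·4) = (−12 + √256) / 8 = (−12 + 16)/8 = 1/2.
ℓ''(θ) = −7/θ² − 4 < 0, confirming a maximum.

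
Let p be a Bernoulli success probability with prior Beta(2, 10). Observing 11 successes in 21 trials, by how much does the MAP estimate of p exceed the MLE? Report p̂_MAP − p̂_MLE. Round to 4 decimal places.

MAP − MLE = -0.1367

Posterior is Beta(13, 20); MAP = (13−1)/(33−2) = 12/31 ≈ 0.38710.
MLE ignores the prior: p̂_MLE = k/n = 11/21 ≈ 0.52381.
Difference = 12/31 − 11/21 = -89/651 ≈ -0.1367.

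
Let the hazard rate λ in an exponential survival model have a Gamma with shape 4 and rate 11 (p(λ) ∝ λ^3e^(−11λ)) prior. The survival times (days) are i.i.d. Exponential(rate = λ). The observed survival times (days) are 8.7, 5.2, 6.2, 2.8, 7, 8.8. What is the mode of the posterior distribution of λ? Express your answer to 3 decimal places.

The Exponential(rate=λ) likelihood is ∝ λ^n e^(−λΣtᵢ). Here n = 6 and Σtᵢ = 8.7 + 5.2 + 6.2 + 2.8 + 7 + 8.8 = 38.7.
Posterior ∝ λ^3e^(−11λ) · λ^6e^(−38.7λ) = λ^9e^(−49.7λ), i.e. Gamma(10, 49.7).
Mode = (a−1)/b = 9/49.7 ≈ 0.181.

λ̂_MAP = 0.181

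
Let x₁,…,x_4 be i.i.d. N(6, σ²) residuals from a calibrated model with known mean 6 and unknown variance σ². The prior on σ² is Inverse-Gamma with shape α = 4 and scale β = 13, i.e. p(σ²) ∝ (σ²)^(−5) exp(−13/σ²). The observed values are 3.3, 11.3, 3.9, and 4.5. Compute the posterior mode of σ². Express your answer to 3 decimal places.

Sum of squared deviations about the known mean: SS = (3.3−6)² + (11.3−6)² + (3.9−6)² + (4.5−6)² = 42.04.
The Normal likelihood contributes (σ²)^(−n/2) exp(−SS/(2σ²)), so the posterior is Inverse-Gamma(α + n/2, β + SS/2) = Inverse-Gamma(6, 34.02).
The mode of Inverse-Gamma(a, b) is b/(a+1) = 34.02/7 ≈ 4.860.

σ̂²_MAP = 4.860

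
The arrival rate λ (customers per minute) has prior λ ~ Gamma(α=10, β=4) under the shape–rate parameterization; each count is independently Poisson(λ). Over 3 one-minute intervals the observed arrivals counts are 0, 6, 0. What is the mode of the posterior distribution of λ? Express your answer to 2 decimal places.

Σxᵢ = 0+6+0 = 6, with n = 3.
Posterior ∝ λ^9e^(−4λ) · λ^6e^(−3λ) = λ^15e^(−7λ), i.e. Gamma(shape=16, rate=7).
The mode of a Gamma(a, b) with a ≥ 1 (shape–rate) is (a−1)/b = 15/7 ≈ 2.14.

λ̂_MAP = 2.14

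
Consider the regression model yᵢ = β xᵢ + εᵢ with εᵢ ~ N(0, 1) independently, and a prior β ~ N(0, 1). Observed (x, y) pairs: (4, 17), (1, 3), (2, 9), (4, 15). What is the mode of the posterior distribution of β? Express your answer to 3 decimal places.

β̂_MAP = 3.921

log p(β | y) = −Σ(yᵢ − βxᵢ)²/(2·1) − β²/(2·1) + const.
Setting the derivative to zero: Σxᵢ(yᵢ − βxᵢ)/1 − β/1 = 0, so β = Σxᵢyᵢ / (Σxᵢ² + σ²/τ²).
Σxᵢyᵢ = 4·17 + 1·3 + 2·9 + 4·15 = 149; Σxᵢ² = 37; σ²/τ² = 1.
β̂_MAP = 149 / (37 + 1) = 149/38 ≈ 3.921.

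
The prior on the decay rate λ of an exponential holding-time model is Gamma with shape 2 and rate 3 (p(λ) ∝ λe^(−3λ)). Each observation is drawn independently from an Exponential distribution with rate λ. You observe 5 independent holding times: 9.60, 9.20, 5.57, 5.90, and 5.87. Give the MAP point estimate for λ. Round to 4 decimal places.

The Exponential(rate=λ) likelihood is ∝ λ^n e^(−λΣtᵢ). Here n = 5 and Σtᵢ = 9.60 + 9.20 + 5.57 + 5.90 + 5.87 = 36.14.
Posterior ∝ λe^(−3λ) · λ^5e^(−36.14λ) = λ^6e^(−39.14λ), i.e. Gamma(7, 39.14).
Mode = (a−1)/b = 6/39.14 ≈ 0.1533.

λ̂_MAP = 0.1533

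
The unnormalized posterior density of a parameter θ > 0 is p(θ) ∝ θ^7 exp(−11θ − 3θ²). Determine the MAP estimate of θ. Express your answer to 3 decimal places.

ℓ'(θ) = 7/θ − 11 − 6θ. Setting this to zero and multiplying by θ: 6θ² + 11θ − 7 = 0.
θ = (−11 + √(11² + 4·6·7)) / (2·6) = (−11 + √289) / 12 = (−11 + 17)/12 = 1/2.
ℓ''(θ) = −7/θ² − 6 < 0, confirming a maximum.

θ̂_MAP = 0.500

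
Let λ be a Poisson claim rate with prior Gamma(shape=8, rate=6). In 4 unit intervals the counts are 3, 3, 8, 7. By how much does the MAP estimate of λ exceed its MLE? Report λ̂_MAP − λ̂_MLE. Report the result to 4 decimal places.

Σxᵢ = 21. Posterior is Gamma(29, 10); MAP = (29−1)/10 = 28/10 ≈ 2.80000.
MLE = x̄ = 21/4 ≈ 5.25000.
Difference = 28/10 − 21/4 = -49/20 ≈ -2.4500.

MAP − MLE = -2.4500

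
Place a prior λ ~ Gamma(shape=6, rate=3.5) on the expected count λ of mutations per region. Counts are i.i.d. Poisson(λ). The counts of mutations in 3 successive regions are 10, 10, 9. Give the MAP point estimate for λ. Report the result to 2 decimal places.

λ̂_MAP = 5.23

Σxᵢ = 10+10+9 = 29, with n = 3.
Posterior ∝ λ^5e^(−3.5λ) · λ^29e^(−3λ) = λ^34e^(−6.5λ), i.e. Gamma(shape=35, rate=6.5).
The mode of a Gamma(a, b) with a ≥ 1 (shape–rate) is (a−1)/b = 34/6.5 ≈ 5.23.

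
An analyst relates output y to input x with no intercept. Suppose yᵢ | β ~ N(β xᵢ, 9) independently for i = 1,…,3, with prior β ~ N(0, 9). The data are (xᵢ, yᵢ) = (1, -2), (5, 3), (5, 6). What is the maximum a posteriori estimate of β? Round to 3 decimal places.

β̂_MAP = 0.827

log p(β | y) = −Σ(yᵢ − βxᵢ)²/(2·9) − β²/(2·9) + const.
Setting the derivative to zero: Σxᵢ(yᵢ − βxᵢ)/9 − β/9 = 0, so β = Σxᵢyᵢ / (Σxᵢ² + σ²/τ²).
Σxᵢyᵢ = 1·(-2) + 5·3 + 5·6 = 43; Σxᵢ² = 51; σ²/τ² = 1.
β̂_MAP = 43 / (51 + 1) = 43/52 ≈ 0.827.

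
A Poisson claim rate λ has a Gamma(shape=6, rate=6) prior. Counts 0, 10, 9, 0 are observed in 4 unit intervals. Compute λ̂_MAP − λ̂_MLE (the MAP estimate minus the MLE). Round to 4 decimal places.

MAP − MLE = -2.3500

Σxᵢ = 19. Posterior is Gamma(25, 10); MAP = (25−1)/10 = 24/10 ≈ 2.40000.
MLE = x̄ = 19/4 ≈ 4.75000.
Difference = 24/10 − 19/4 = -47/20 ≈ -2.3500.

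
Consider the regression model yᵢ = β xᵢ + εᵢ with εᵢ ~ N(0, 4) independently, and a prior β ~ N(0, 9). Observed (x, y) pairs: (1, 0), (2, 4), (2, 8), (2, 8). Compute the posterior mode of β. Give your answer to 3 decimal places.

β̂_MAP = 2.975

log p(β | y) = −Σ(yᵢ − βxᵢ)²/(2·4) − β²/(2·9) + const.
Setting the derivative to zero: Σxᵢ(yᵢ − βxᵢ)/4 − β/9 = 0, so β = Σxᵢyᵢ / (Σxᵢ² + σ²/τ²).
Σxᵢyᵢ = 1·0 + 2·4 + 2·8 + 2·8 = 40; Σxᵢ² = 13; σ²/τ² = 4/9.
β̂_MAP = 40 / (13 + 4/9) = 40/(121/9) = 360/121 ≈ 2.975.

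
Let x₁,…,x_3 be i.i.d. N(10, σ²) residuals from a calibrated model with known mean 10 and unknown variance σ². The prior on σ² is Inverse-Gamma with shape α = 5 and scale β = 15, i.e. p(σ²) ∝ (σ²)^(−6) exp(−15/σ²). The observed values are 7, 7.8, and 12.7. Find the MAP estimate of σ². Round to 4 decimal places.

σ̂²_MAP = 3.4087

Sum of squared deviations about the known mean: SS = (7−10)² + (7.8−10)² + (12.7−10)² = 21.13.
The Normal likelihood contributes (σ²)^(−n/2) exp(−SS/(2σ²)), so the posterior is Inverse-Gamma(α + n/2, β + SS/2) = Inverse-Gamma(6.5, 25.565).
The mode of Inverse-Gamma(a, b) is b/(a+1) = 25.565/7.5 ≈ 3.4087.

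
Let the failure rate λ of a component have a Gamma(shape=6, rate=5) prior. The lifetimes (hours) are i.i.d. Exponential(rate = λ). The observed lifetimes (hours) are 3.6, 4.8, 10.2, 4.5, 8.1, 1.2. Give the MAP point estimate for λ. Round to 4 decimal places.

λ̂_MAP = 0.2941

The Exponential(rate=λ) likelihood is ∝ λ^n e^(−λΣtᵢ). Here n = 6 and Σtᵢ = 3.6 + 4.8 + 10.2 + 4.5 + 8.1 + 1.2 = 32.4.
Posterior ∝ λ^5e^(−5λ) · λ^6e^(−32.4λ) = λ^11e^(−37.4λ), i.e. Gamma(12, 37.4).
Mode = (a−1)/b = 11/37.4 ≈ 0.2941.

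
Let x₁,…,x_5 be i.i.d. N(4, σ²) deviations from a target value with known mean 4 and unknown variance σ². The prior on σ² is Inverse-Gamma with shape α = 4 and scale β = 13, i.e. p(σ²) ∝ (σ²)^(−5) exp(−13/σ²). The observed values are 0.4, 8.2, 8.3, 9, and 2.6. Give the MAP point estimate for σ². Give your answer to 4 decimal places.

Sum of squared deviations about the known mean: SS = (0.4−4)² + (8.2−4)² + (8.3−4)² + (9−4)² + (2.6−4)² = 76.05.
The Normal likelihood contributes (σ²)^(−n/2) exp(−SS/(2σ²)), so the posterior is Inverse-Gamma(α + n/2, β + SS/2) = Inverse-Gamma(6.5, 51.025).
The mode of Inverse-Gamma(a, b) is b/(a+1) = 51.025/7.5 ≈ 6.8033.

σ̂²_MAP = 6.8033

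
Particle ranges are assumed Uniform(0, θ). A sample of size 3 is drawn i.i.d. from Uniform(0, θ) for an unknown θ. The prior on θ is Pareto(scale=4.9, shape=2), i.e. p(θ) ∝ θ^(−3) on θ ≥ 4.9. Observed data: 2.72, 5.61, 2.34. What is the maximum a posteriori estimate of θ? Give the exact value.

The Uniform(0, θ) likelihood is θ^(−n) for θ ≥ max(xᵢ), zero otherwise. Here max(xᵢ) = 5.61.
Posterior ∝ θ^(−3) · θ^(−3) = θ^(−6) on θ ≥ max(4.9, 5.61) = 5.61.
This density is strictly decreasing in θ, so the posterior mode lies at the lower boundary of the support.

θ̂_MAP = 5.61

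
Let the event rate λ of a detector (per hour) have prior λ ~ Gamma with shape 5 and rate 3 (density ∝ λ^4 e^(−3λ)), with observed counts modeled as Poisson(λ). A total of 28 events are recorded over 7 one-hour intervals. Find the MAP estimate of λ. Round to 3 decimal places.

Σxᵢ = 28, n = 7.
Posterior ∝ λ^4e^(−3λ) · λ^28e^(−7λ) = λ^32e^(−10λ), i.e. Gamma(shape=33, rate=10).
The mode of a Gamma(a, b) with a ≥ 1 (shape–rate) is (a−1)/b = 32/10 ≈ 3.200.

λ̂_MAP = 3.200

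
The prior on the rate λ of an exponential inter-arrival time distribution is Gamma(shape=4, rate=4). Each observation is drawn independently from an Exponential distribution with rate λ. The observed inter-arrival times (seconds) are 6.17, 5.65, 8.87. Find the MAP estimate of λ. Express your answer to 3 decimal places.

λ̂_MAP = 0.243

The Exponential(rate=λ) likelihood is ∝ λ^n e^(−λΣtᵢ). Here n = 3 and Σtᵢ = 6.17 + 5.65 + 8.87 = 20.69.
Posterior ∝ λ^3e^(−4λ) · λ^3e^(−20.69λ) = λ^6e^(−24.69λ), i.e. Gamma(7, 24.69).
Mode = (a−1)/b = 6/24.69 ≈ 0.243.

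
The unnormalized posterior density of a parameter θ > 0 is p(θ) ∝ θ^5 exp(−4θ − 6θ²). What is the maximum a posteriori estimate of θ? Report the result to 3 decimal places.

θ̂_MAP = 0.500

ℓ'(θ) = 5/θ − 4 − 12θ. Setting this to zero and multiplying by θ: 12θ² + 4θ − 5 = 0.
θ = (−4 + √(4² + 4·12·5)) / (2·12) = (−4 + √256) / 24 = (−4 + 16)/24 = 1/2.
ℓ''(θ) = −5/θ² − 12 < 0, confirming a maximum.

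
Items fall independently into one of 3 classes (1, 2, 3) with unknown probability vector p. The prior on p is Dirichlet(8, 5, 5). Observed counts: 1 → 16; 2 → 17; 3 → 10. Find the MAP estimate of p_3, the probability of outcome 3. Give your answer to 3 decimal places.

The posterior is Dirichlet(αᵢ + nᵢ) = Dirichlet(24, 22, 15).
For a Dirichlet(a₁,…,a_K) with all aᵢ > 1, the mode has j-th component (aⱼ − 1)/(Σaᵢ − K).
Here Σaᵢ = 61 and K = 3, so p_3 = (15 − 1)/(61 − 3) = 14/58 ≈ 0.241.

MAP estimate: 0.241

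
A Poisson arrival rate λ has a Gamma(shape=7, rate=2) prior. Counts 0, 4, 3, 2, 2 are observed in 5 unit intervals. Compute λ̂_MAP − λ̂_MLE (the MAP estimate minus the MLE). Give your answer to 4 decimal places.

Σxᵢ = 11. Posterior is Gamma(18, 7); MAP = (18−1)/7 = 17/7 ≈ 2.42857.
MLE = x̄ = 11/5 ≈ 2.20000.
Difference = 17/7 − 11/5 = 8/35 ≈ 0.2286.

MAP − MLE = 0.2286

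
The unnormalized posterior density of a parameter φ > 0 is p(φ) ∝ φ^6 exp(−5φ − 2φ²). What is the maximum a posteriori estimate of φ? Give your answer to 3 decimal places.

φ̂_MAP = 0.750

ℓ'(φ) = 6/φ − 5 − 4φ. Setting this to zero and multiplying by φ: 4φ² + 5φ − 6 = 0.
φ = (−5 + √(5² + 4·4·6)) / (2·4) = (−5 + √121) / 8 = (−5 + 11)/8 = 3/4.
ℓ''(φ) = −6/φ² − 4 < 0, confirming a maximum.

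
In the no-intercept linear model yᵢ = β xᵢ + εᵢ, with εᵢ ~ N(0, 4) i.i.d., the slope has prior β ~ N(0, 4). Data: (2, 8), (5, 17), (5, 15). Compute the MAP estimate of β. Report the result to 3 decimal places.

β̂_MAP = 3.200

log p(β | y) = −Σ(yᵢ − βxᵢ)²/(2·4) − β²/(2·4) + const.
Setting the derivative to zero: Σxᵢ(yᵢ − βxᵢ)/4 − β/4 = 0, so β = Σxᵢyᵢ / (Σxᵢ² + σ²/τ²).
Σxᵢyᵢ = 2·8 + 5·17 + 5·15 = 176; Σxᵢ² = 54; σ²/τ² = 1.
β̂_MAP = 176 / (54 + 1) = 176/55 ≈ 3.200.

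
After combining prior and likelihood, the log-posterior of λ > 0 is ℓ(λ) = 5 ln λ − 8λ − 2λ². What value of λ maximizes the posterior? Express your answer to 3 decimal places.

λ̂_MAP = 0.500

ℓ'(λ) = 5/λ − 8 − 4λ. Setting this to zero and multiplying by λ: 4λ² + 8λ − 5 = 0.
λ = (−8 + √(8² + 4·4·5)) / (2·4) = (−8 + √144) / 8 = (−8 + 12)/8 = 1/2.
ℓ''(λ) = −5/λ² − 4 < 0, confirming a maximum.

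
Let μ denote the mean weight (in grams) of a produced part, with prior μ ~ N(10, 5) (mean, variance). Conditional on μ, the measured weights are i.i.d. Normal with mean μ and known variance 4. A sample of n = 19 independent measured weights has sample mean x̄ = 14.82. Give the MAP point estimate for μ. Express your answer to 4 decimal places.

μ̂_MAP = 14.6253

n = 19, x̄ = 14.82.
For a Normal prior and Normal likelihood with known variance, the posterior is Normal; its mode equals its mean, the precision-weighted average.
Prior precision 1/σ₀² = 1/5 = 0.2; data precision n/σ² = 19/4 = 4.75.
μ̂ = (0.2·10 + 4.75·14.82) / (0.2 + 4.75) = 72.395/4.95 = 14479/990 ≈ 14.6253.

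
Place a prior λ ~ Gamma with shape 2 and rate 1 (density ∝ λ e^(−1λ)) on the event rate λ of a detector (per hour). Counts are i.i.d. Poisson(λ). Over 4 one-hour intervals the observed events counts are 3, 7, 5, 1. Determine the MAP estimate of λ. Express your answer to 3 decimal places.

Σxᵢ = 3+7+5+1 = 16, with n = 4.
Posterior ∝ λe^(−1λ) · λ^16e^(−4λ) = λ^17e^(−5λ), i.e. Gamma(shape=18, rate=5).
The mode of a Gamma(a, b) with a ≥ 1 (shape–rate) is (a−1)/b = 17/5 ≈ 3.400.

λ̂_MAP = 3.400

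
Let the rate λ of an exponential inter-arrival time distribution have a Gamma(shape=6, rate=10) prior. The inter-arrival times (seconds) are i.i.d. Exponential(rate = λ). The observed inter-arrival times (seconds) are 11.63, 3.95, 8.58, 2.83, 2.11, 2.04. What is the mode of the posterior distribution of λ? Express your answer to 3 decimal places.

The Exponential(rate=λ) likelihood is ∝ λ^n e^(−λΣtᵢ). Here n = 6 and Σtᵢ = 11.63 + 3.95 + 8.58 + 2.83 + 2.11 + 2.04 = 31.14.
Posterior ∝ λ^5e^(−10λ) · λ^6e^(−31.14λ) = λ^11e^(−41.14λ), i.e. Gamma(12, 41.14).
Mode = (a−1)/b = 11/41.14 ≈ 0.267.

λ̂_MAP = 0.267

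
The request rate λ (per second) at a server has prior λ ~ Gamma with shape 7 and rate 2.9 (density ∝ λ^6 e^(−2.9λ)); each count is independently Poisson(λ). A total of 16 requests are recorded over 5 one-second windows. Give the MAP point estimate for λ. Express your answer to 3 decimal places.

λ̂_MAP = 2.785

Σxᵢ = 16, n = 5.
Posterior ∝ λ^6e^(−2.9λ) · λ^16e^(−5λ) = λ^22e^(−7.9λ), i.e. Gamma(shape=23, rate=7.9).
The mode of a Gamma(a, b) with a ≥ 1 (shape–rate) is (a−1)/b = 22/7.9 ≈ 2.785.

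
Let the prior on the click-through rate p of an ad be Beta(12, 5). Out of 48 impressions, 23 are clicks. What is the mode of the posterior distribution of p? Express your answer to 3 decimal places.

p̂_MAP = 0.540

Prior: Beta(12, 5).
Data: 23 successes in 48 trials. The binomial likelihood contributes p^23(1−p)^25, so the posterior is Beta(12+23, 5+25) = Beta(35, 30).
For Beta(a, b) with a, b > 1 the mode is (a−1)/(a+b−2) = 34/63 ≈ 0.540.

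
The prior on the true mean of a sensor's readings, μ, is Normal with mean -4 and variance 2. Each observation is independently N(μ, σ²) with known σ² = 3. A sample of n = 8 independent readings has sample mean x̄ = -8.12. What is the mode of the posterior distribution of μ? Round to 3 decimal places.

n = 8, x̄ = -8.12.
For a Normal prior and Normal likelihood with known variance, the posterior is Normal; its mode equals its mean, the precision-weighted average.
Prior precision 1/σ₀² = 1/2 = 0.5; data precision n/σ² = 8/3.
μ̂ = (0.5·(-4) + (8/3)·(-8.12)) / (0.5 + 8/3) = (-1774/75)/(19/6) = -3548/475 ≈ -7.469.

μ̂_MAP = -7.469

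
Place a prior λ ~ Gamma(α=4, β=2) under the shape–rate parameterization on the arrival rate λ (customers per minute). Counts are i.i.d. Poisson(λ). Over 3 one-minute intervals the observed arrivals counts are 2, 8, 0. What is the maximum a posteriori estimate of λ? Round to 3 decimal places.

Σxᵢ = 2+8+0 = 10, with n = 3.
Posterior ∝ λ^3e^(−2λ) · λ^10e^(−3λ) = λ^13e^(−5λ), i.e. Gamma(shape=14, rate=5).
The mode of a Gamma(a, b) with a ≥ 1 (shape–rate) is (a−1)/b = 13/5 ≈ 2.600.

λ̂_MAP = 2.600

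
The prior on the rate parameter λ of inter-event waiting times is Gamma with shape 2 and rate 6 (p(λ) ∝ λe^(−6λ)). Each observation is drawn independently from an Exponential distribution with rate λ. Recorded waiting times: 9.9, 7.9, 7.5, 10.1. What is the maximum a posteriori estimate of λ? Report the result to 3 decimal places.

The Exponential(rate=λ) likelihood is ∝ λ^n e^(−λΣtᵢ). Here n = 4 and Σtᵢ = 9.9 + 7.9 + 7.5 + 10.1 = 35.4.
Posterior ∝ λe^(−6λ) · λ^4e^(−35.4λ) = λ^5e^(−41.4λ), i.e. Gamma(6, 41.4).
Mode = (a−1)/b = 5/41.4 ≈ 0.121.

λ̂_MAP = 0.121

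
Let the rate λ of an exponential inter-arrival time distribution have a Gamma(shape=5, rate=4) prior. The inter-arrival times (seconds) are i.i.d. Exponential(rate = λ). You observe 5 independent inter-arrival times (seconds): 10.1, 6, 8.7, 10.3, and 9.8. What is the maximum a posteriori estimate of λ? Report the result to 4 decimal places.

The Exponential(rate=λ) likelihood is ∝ λ^n e^(−λΣtᵢ). Here n = 5 and Σtᵢ = 10.1 + 6 + 8.7 + 10.3 + 9.8 = 44.9.
Posterior ∝ λ^4e^(−4λ) · λ^5e^(−44.9λ) = λ^9e^(−48.9λ), i.e. Gamma(10, 48.9).
Mode = (a−1)/b = 9/48.9 ≈ 0.1840.

λ̂_MAP = 0.1840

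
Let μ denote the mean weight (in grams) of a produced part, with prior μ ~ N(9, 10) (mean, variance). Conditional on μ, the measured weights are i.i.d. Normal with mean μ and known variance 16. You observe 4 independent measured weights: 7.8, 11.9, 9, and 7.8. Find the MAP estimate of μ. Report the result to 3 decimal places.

n = 4; x̄ = (7.8 + 11.9 + 9 + 7.8)/4 = 36.5/4 = 9.125.
For a Normal prior and Normal likelihood with known variance, the posterior is Normal; its mode equals its mean, the precision-weighted average.
Prior precision 1/σ₀² = 1/10 = 0.1; data precision n/σ² = 4/16 = 0.25.
μ̂ = (0.1·9 + 0.25·9.125) / (0.1 + 0.25) = 3.18125/0.35 = 509/56 ≈ 9.089.

μ̂_MAP = 9.089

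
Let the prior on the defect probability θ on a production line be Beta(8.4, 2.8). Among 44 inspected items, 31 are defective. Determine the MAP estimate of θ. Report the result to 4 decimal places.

θ̂_MAP = 0.7218

Prior: Beta(8.4, 2.8).
Data: 31 successes in 44 trials. The binomial likelihood contributes θ^31(1−θ)^13, so the posterior is Beta(8.4+31, 2.8+13) = Beta(39.4, 15.8).
For Beta(a, b) with a, b > 1 the mode is (a−1)/(a+b−2) = 38.4/53.2 ≈ 0.7218.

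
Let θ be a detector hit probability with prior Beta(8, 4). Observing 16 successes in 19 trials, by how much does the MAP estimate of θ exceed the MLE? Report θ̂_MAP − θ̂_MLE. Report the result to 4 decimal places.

MAP − MLE = -0.0490

Posterior is Beta(24, 7); MAP = (24−1)/(31−2) = 23/29 ≈ 0.79310.
MLE ignores the prior: θ̂_MLE = k/n = 16/19 ≈ 0.84211.
Difference = 23/29 − 16/19 = -27/551 ≈ -0.0490.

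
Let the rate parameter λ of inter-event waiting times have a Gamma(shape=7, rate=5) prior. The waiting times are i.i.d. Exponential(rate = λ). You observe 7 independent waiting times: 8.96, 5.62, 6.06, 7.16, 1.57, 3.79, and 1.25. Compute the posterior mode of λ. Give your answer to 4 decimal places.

λ̂_MAP = 0.3299

The Exponential(rate=λ) likelihood is ∝ λ^n e^(−λΣtᵢ). Here n = 7 and Σtᵢ = 8.96 + 5.62 + 6.06 + 7.16 + 1.57 + 3.79 + 1.25 = 34.41.
Posterior ∝ λ^6e^(−5λ) · λ^7e^(−34.41λ) = λ^13e^(−39.41λ), i.e. Gamma(14, 39.41).
Mode = (a−1)/b = 13/39.41 ≈ 0.3299.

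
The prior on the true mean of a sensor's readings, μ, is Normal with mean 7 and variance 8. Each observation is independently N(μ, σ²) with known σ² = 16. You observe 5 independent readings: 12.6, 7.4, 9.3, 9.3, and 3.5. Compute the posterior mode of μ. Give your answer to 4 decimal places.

μ̂_MAP = 8.0143

n = 5; x̄ = (12.6 + 7.4 + 9.3 + 9.3 + 3.5)/5 = 42.1/5 = 8.42.
For a Normal prior and Normal likelihood with known variance, the posterior is Normal; its mode equals its mean, the precision-weighted average.
Prior precision 1/σ₀² = 1/8 = 0.125; data precision n/σ² = 5/16 = 0.3125.
μ̂ = (0.125·7 + 0.3125·8.42) / (0.125 + 0.3125) = 3.50625/0.4375 = 561/70 ≈ 8.0143.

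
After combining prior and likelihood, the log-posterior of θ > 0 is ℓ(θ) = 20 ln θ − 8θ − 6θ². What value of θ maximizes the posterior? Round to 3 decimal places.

ℓ'(θ) = 20/θ − 8 − 12θ. Setting this to zero and multiplying by θ: 12θ² + 8θ − 20 = 0.
θ = (−8 + √(8² + 4·12·20)) / (2·12) = (−8 + √1024) / 24 = (−8 + 32)/24 = 1.
ℓ''(θ) = −20/θ² − 12 < 0, confirming a maximum.

θ̂_MAP = 1.000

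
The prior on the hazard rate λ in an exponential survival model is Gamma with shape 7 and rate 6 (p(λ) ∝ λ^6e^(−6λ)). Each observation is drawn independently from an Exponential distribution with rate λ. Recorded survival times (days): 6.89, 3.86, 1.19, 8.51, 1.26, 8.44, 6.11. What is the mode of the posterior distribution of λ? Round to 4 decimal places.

λ̂_MAP = 0.3076

The Exponential(rate=λ) likelihood is ∝ λ^n e^(−λΣtᵢ). Here n = 7 and Σtᵢ = 6.89 + 3.86 + 1.19 + 8.51 + 1.26 + 8.44 + 6.11 = 36.26.
Posterior ∝ λ^6e^(−6λ) · λ^7e^(−36.26λ) = λ^13e^(−42.26λ), i.e. Gamma(14, 42.26).
Mode = (a−1)/b = 13/42.26 ≈ 0.3076.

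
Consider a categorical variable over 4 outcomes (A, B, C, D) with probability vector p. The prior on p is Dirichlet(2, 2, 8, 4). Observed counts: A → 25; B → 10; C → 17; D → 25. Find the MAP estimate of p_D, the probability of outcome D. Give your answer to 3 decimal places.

The posterior is Dirichlet(αᵢ + nᵢ) = Dirichlet(27, 12, 25, 29).
For a Dirichlet(a₁,…,a_K) with all aᵢ > 1, the mode has j-th component (aⱼ − 1)/(Σaᵢ − K).
Here Σaᵢ = 93 and K = 4, so p_D = (29 − 1)/(93 − 4) = 28/89 ≈ 0.315.

MAP estimate of p_D = 0.315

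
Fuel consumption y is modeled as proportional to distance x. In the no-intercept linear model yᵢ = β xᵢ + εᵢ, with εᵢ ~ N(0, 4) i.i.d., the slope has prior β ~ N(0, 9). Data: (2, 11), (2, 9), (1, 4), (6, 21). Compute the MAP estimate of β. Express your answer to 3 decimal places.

log p(β | y) = −Σ(yᵢ − βxᵢ)²/(2·4) − β²/(2·9) + const.
Setting the derivative to zero: Σxᵢ(yᵢ − βxᵢ)/4 − β/9 = 0, so β = Σxᵢyᵢ / (Σxᵢ² + σ²/τ²).
Σxᵢyᵢ = 2·11 + 2·9 + 1·4 + 6·21 = 170; Σxᵢ² = 45; σ²/τ² = 4/9.
β̂_MAP = 170 / (45 + 4/9) = 170/(409/9) = 1530/409 ≈ 3.741.

β̂_MAP = 3.741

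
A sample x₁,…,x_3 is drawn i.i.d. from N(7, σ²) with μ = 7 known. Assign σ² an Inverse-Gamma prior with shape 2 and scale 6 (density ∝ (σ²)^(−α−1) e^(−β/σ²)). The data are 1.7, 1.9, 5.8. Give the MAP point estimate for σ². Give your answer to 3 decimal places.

Sum of squared deviations about the known mean: SS = (1.7−7)² + (1.9−7)² + (5.8−7)² = 55.54.
The Normal likelihood contributes (σ²)^(−n/2) exp(−SS/(2σ²)), so the posterior is Inverse-Gamma(α + n/2, β + SS/2) = Inverse-Gamma(3.5, 33.77).
The mode of Inverse-Gamma(a, b) is b/(a+1) = 33.77/4.5 ≈ 7.504.

σ̂²_MAP = 7.504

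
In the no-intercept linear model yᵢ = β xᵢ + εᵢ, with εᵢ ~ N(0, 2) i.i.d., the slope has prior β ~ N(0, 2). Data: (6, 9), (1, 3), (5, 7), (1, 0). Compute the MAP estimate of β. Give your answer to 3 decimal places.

β̂_MAP = 1.438

log p(β | y) = −Σ(yᵢ − βxᵢ)²/(2·2) − β²/(2·2) + const.
Setting the derivative to zero: Σxᵢ(yᵢ − βxᵢ)/2 − β/2 = 0, so β = Σxᵢyᵢ / (Σxᵢ² + σ²/τ²).
Σxᵢyᵢ = 6·9 + 1·3 + 5·7 + 1·0 = 92; Σxᵢ² = 63; σ²/τ² = 1.
β̂_MAP = 92 / (63 + 1) = 92/64 ≈ 1.438.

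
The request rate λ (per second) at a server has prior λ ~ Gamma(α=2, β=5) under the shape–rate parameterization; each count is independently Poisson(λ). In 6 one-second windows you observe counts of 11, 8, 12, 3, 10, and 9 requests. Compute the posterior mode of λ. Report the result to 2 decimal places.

Σxᵢ = 11+8+12+3+10+9 = 53, with n = 6.
Posterior ∝ λe^(−5λ) · λ^53e^(−6λ) = λ^54e^(−11λ), i.e. Gamma(shape=55, rate=11).
The mode of a Gamma(a, b) with a ≥ 1 (shape–rate) is (a−1)/b = 54/11 ≈ 4.91.

λ̂_MAP = 4.91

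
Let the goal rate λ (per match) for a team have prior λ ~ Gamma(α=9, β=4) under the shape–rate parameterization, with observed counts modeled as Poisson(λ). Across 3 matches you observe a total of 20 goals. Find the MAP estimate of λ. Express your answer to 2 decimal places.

λ̂_MAP = 4.00

Σxᵢ = 20, n = 3.
Posterior ∝ λ^8e^(−4λ) · λ^20e^(−3λ) = λ^28e^(−7λ), i.e. Gamma(shape=29, rate=7).
The mode of a Gamma(a, b) with a ≥ 1 (shape–rate) is (a−1)/b = 28/7 ≈ 4.00.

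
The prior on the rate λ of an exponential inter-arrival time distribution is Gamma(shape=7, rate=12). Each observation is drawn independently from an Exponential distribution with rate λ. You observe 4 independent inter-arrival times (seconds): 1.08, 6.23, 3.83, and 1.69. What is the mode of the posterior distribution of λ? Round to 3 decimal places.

λ̂_MAP = 0.403

The Exponential(rate=λ) likelihood is ∝ λ^n e^(−λΣtᵢ). Here n = 4 and Σtᵢ = 1.08 + 6.23 + 3.83 + 1.69 = 12.83.
Posterior ∝ λ^6e^(−12λ) · λ^4e^(−12.83λ) = λ^10e^(−24.83λ), i.e. Gamma(11, 24.83).
Mode = (a−1)/b = 10/24.83 ≈ 0.403.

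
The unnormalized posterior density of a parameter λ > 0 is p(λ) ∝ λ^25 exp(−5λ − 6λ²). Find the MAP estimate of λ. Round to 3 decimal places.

λ̂_MAP = 1.250

ℓ'(λ) = 25/λ − 5 − 12λ. Setting this to zero and multiplying by λ: 12λ² + 5λ − 25 = 0.
λ = (−5 + √(5² + 4·12·25)) / (2·12) = (−5 + √1225) / 24 = (−5 + 35)/24 = 5/4.
ℓ''(λ) = −25/λ² − 12 < 0, confirming a maximum.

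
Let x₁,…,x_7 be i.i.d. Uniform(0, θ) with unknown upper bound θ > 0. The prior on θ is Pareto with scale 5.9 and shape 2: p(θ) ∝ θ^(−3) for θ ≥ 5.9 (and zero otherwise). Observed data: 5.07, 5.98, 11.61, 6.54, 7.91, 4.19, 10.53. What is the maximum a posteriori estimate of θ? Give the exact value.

The Uniform(0, θ) likelihood is θ^(−n) for θ ≥ max(xᵢ), zero otherwise. Here max(xᵢ) = 11.61.
Posterior ∝ θ^(−3) · θ^(−7) = θ^(−10) on θ ≥ max(5.9, 11.61) = 11.61.
This density is strictly decreasing in θ, so the posterior mode lies at the lower boundary of the support.

θ̂_MAP = 11.61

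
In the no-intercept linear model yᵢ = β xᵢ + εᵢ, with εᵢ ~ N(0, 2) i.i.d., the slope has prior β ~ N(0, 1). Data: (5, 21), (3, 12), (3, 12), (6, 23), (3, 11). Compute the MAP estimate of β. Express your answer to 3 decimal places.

log p(β | y) = −Σ(yᵢ − βxᵢ)²/(2·2) − β²/(2·1) + const.
Setting the derivative to zero: Σxᵢ(yᵢ − βxᵢ)/2 − β/1 = 0, so β = Σxᵢyᵢ / (Σxᵢ² + σ²/τ²).
Σxᵢyᵢ = 5·21 + 3·12 + 3·12 + 6·23 + 3·11 = 348; Σxᵢ² = 88; σ²/τ² = 2.
β̂_MAP = 348 / (88 + 2) = 348/90 ≈ 3.867.

β̂_MAP = 3.867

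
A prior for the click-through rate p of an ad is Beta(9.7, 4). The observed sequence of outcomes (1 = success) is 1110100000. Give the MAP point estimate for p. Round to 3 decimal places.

p̂_MAP = 0.585

Prior: Beta(9.7, 4).
Data: 4 successes in 10 trials (from the sequence). The binomial likelihood contributes p^4(1−p)^6, so the posterior is Beta(9.7+4, 4+6) = Beta(13.7, 10).
For Beta(a, b) with a, b > 1 the mode is (a−1)/(a+b−2) = 12.7/21.7 ≈ 0.585.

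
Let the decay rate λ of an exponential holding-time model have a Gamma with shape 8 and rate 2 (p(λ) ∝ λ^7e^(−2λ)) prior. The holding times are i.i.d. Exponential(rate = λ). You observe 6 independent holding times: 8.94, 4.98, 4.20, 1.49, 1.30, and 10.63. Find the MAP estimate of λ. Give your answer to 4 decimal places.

λ̂_MAP = 0.3876

The Exponential(rate=λ) likelihood is ∝ λ^n e^(−λΣtᵢ). Here n = 6 and Σtᵢ = 8.94 + 4.98 + 4.20 + 1.49 + 1.30 + 10.63 = 31.54.
Posterior ∝ λ^7e^(−2λ) · λ^6e^(−31.54λ) = λ^13e^(−33.54λ), i.e. Gamma(14, 33.54).
Mode = (a−1)/b = 13/33.54 ≈ 0.3876.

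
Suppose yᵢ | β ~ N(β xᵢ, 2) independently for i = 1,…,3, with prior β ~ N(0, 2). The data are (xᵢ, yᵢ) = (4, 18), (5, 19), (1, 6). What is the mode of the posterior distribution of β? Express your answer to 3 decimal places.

log p(β | y) = −Σ(yᵢ − βxᵢ)²/(2·2) − β²/(2·2) + const.
Setting the derivative to zero: Σxᵢ(yᵢ − βxᵢ)/2 − β/2 = 0, so β = Σxᵢyᵢ / (Σxᵢ² + σ²/τ²).
Σxᵢyᵢ = 4·18 + 5·19 + 1·6 = 173; Σxᵢ² = 42; σ²/τ² = 1.
β̂_MAP = 173 / (42 + 1) = 173/43 ≈ 4.023.

β̂_MAP = 4.023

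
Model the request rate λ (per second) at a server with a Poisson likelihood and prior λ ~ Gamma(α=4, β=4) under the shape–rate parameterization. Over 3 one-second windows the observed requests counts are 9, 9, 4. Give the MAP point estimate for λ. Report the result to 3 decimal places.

Σxᵢ = 9+9+4 = 22, with n = 3.
Posterior ∝ λ^3e^(−4λ) · λ^22e^(−3λ) = λ^25e^(−7λ), i.e. Gamma(shape=26, rate=7).
The mode of a Gamma(a, b) with a ≥ 1 (shape–rate) is (a−1)/b = 25/7 ≈ 3.571.

λ̂_MAP = 3.571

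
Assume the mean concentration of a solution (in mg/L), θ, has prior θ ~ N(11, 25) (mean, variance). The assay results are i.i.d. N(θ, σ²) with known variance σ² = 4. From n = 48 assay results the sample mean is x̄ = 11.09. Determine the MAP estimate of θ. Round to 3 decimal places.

θ̂_MAP = 11.090

n = 48, x̄ = 11.09.
For a Normal prior and Normal likelihood with known variance, the posterior is Normal; its mode equals its mean, the precision-weighted average.
Prior precision 1/σ₀² = 1/25 = 0.04; data precision n/σ² = 48/4 = 12.
θ̂ = (0.04·11 + 12·11.09) / (0.04 + 12) = 133.52/12.04 = 3338/301 ≈ 11.090.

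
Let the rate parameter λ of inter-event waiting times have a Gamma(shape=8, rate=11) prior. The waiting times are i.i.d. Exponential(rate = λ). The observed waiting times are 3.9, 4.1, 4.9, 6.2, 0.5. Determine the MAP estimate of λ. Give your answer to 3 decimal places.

λ̂_MAP = 0.392

The Exponential(rate=λ) likelihood is ∝ λ^n e^(−λΣtᵢ). Here n = 5 and Σtᵢ = 3.9 + 4.1 + 4.9 + 6.2 + 0.5 = 19.6.
Posterior ∝ λ^7e^(−11λ) · λ^5e^(−19.6λ) = λ^12e^(−30.6λ), i.e. Gamma(13, 30.6).
Mode = (a−1)/b = 12/30.6 ≈ 0.392.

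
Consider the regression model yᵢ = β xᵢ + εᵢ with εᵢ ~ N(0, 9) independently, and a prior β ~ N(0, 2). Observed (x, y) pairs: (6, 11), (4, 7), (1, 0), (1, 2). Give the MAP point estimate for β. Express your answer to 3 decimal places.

log p(β | y) = −Σ(yᵢ − βxᵢ)²/(2·9) − β²/(2·2) + const.
Setting the derivative to zero: Σxᵢ(yᵢ − βxᵢ)/9 − β/2 = 0, so β = Σxᵢyᵢ / (Σxᵢ² + σ²/τ²).
Σxᵢyᵢ = 6·11 + 4·7 + 1·0 + 1·2 = 96; Σxᵢ² = 54; σ²/τ² = 4.5.
β̂_MAP = 96 / (54 + 4.5) = 96/58.5 ≈ 1.641.

β̂_MAP = 1.641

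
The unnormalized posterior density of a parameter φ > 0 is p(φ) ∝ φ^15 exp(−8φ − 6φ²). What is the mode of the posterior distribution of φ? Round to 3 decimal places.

ℓ'(φ) = 15/φ − 8 − 12φ. Setting this to zero and multiplying by φ: 12φ² + 8φ − 15 = 0.
φ = (−8 + √(8² + 4·12·15)) / (2·12) = (−8 + √784) / 24 = (−8 + 28)/24 = 5/6.
ℓ''(φ) = −15/φ² − 12 < 0, confirming a maximum.

φ̂_MAP = 0.833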